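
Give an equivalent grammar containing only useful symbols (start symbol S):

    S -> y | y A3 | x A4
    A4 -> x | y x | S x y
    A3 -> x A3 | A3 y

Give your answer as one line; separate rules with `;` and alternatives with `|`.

S -> y | x A4; A4 -> x | y x | S x y

Generating nonterminals: {A4, S}.
Reachable from S after that: {A4, S}.
Removed useless symbols: {A3} and every production mentioning them.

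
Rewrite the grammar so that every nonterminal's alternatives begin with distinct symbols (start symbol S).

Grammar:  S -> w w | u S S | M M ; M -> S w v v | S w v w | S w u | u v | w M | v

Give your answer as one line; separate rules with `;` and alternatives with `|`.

S -> w w | u S S | M M; M -> u v | w M | v | S w M'; M' -> u | v M''; M'' -> v | w

M has alternatives sharing prefix 'S w': factor to M → S w M' with M' → v v | v w | u.
M' has alternatives sharing prefix 'v': factor to M' → v M'' with M'' → v | w.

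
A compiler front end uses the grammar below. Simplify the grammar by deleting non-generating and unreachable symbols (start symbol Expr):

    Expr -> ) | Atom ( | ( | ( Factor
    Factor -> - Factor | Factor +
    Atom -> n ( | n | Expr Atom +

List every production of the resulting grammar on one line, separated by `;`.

Expr -> ) | Atom ( | (; Atom -> n ( | n | Expr Atom +

Generating nonterminals: {Atom, Expr}.
Reachable from Expr after that: {Atom, Expr}.
Removed useless symbols: {Factor} and every production mentioning them.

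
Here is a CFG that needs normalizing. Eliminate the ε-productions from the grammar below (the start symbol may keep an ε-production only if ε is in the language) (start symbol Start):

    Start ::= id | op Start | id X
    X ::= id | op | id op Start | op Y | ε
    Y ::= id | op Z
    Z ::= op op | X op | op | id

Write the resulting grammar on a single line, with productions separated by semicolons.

Start ::= id | op Start | id X; X ::= id | op | id op Start | op Y; Y ::= id | op Z; Z ::= op op | X op | op | id

Nullable set = {X}.
ε ∉ L(G), so no ε-production is kept.
For each production, add variants omitting each subset of nullable occurrences: Z → X op gives X op | op.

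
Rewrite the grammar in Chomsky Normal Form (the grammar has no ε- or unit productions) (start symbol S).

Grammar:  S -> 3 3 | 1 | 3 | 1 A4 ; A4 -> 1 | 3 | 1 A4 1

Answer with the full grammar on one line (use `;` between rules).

Introduce a nonterminal for each terminal appearing in a rule of length ≥ 2: X1 → 3, X2 → 1.
Binarize each right-hand side of length ≥ 3 by chaining fresh nonterminals (Y1, Y2, …): affected rules were A4 → X2 A4 X2.

S -> X1 X1 | 1 | 3 | X2 A4; A4 -> 1 | 3 | X2 Y1; X1 -> 3; X2 -> 1; Y1 -> A4 X2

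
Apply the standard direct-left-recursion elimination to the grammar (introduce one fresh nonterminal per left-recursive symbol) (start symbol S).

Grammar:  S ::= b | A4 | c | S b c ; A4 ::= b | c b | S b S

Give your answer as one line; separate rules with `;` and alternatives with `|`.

S ::= b S' | A4 S' | c S'; A4 ::= b | c b | S b S; S' ::= b c S' | ε

Left recursion appears on S.
For S: α = {b c}, β = {b, A4, c}. Rewrite as S → β S' and S' → α S' | ε.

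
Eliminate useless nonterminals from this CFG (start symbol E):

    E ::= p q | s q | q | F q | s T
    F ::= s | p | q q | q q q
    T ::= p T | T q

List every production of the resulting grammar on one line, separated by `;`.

Generating nonterminals: {E, F}.
Reachable from E after that: {E, F}.
Removed useless symbols: {T} and every production mentioning them.

E ::= p q | s q | q | F q; F ::= s | p | q q | q q q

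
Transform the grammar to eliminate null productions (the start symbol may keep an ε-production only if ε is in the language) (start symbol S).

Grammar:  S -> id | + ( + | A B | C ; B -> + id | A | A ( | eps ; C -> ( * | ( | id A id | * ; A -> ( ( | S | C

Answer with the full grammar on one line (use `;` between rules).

The nullable symbols are {B}.
ε ∉ L(G), so no ε-production is kept.
For each production, add variants omitting each subset of nullable occurrences: S → A B gives A B | A.

S -> id | + ( + | A B | A | C; B -> + id | A | A (; C -> ( * | ( | id A id | *; A -> ( ( | S | C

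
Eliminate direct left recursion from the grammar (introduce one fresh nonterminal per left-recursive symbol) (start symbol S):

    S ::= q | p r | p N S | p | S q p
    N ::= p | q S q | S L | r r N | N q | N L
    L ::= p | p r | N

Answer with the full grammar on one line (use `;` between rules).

Directly left-recursive nonterminals: S, N.
For S: α = {q p}, β = {q, p r, p N S, p}. Rewrite as S → β S' and S' → α S' | ε.
For N: α = {q, L}, β = {p, q S q, S L, r r N}. Rewrite as N → β N' and N' → α N' | ε.

S ::= q S' | p r S' | p N S S' | p S'; N ::= p N' | q S q N' | S L N' | r r N N'; L ::= p | p r | N; S' ::= q p S' | ε; N' ::= q N' | L N' | ε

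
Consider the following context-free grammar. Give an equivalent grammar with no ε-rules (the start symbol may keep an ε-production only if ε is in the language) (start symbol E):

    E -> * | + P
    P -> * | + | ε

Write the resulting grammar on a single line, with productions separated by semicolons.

E -> * | + P | +; P -> * | +

The nullable symbols are {P}.
ε ∉ L(G), so no ε-production is kept.
Expand every rule over subsets of its nullable positions: E → + P gives + P | +.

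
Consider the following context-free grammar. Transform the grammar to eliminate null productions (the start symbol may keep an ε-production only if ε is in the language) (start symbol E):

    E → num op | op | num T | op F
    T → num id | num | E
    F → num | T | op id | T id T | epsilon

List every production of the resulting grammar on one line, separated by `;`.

The nullable symbols are {F}.
ε ∉ L(G), so no ε-production is kept.

E → num op | op | num T | op F; T → num id | num | E; F → num | T | op id | T id T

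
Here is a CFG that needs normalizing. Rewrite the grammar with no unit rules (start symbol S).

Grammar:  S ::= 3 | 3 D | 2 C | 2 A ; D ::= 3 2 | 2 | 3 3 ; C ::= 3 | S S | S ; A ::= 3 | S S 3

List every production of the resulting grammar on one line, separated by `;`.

Unit pairs: C ⇒* {S}.
Replace each nonterminal's rules with the union of the non-unit rules of every nonterminal it unit-derives.

S ::= 3 | 3 D | 2 C | 2 A; D ::= 3 2 | 2 | 3 3; C ::= 3 | S S | 3 D | 2 C | 2 A; A ::= 3 | S S 3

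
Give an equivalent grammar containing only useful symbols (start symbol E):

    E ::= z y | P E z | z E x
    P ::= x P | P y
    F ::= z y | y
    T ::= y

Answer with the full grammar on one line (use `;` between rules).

E ::= z y | z E x

Generating nonterminals: {E, F, T}.
Reachable from E after that: {E}.
Removed useless symbols: {F, P, T} and every production mentioning them.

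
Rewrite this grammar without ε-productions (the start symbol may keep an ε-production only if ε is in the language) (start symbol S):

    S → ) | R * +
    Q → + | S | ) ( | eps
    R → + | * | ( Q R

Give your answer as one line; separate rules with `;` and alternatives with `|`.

Nullable set = {Q}.
ε ∉ L(G), so no ε-production is kept.
Add the nullable-subset variants: R → ( Q R gives ( Q R | ( R.

S → ) | R * +; Q → + | S | ) (; R → + | * | ( Q R | ( R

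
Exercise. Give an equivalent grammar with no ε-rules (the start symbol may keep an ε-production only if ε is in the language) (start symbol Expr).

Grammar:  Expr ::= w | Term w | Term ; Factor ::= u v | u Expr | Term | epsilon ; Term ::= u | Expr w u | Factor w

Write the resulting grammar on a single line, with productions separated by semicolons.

Expr ::= w | Term w | Term; Factor ::= u v | u Expr | Term; Term ::= u | Expr w u | Factor w | w

Nullable set = {Factor}.
ε ∉ L(G), so no ε-production is kept.
Add the nullable-subset variants: Term → Factor w gives Factor w | w.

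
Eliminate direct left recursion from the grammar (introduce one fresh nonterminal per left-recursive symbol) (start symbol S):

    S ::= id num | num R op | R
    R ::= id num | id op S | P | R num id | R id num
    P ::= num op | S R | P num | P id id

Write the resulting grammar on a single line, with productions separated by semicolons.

S ::= id num | num R op | R; R ::= id num R' | id op S R' | P R'; P ::= num op P' | S R P'; R' ::= num id R' | id num R' | eps; P' ::= num P' | id id P' | eps

R, P are directly left-recursive.
For R: α = {num id, id num}, β = {id num, id op S, P}. Rewrite as R → β R' and R' → α R' | ε.
For P: α = {num, id id}, β = {num op, S R}. Rewrite as P → β P' and P' → α P' | ε.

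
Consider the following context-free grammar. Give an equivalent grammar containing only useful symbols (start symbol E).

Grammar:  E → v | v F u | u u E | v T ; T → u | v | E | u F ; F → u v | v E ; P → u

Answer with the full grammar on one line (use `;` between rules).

E → v | v F u | u u E | v T; T → u | v | E | u F; F → u v | v E

Generating nonterminals: {E, F, P, T}.
Reachable from E after that: {E, F, T}.
Removed useless symbols: {P} and every production mentioning them.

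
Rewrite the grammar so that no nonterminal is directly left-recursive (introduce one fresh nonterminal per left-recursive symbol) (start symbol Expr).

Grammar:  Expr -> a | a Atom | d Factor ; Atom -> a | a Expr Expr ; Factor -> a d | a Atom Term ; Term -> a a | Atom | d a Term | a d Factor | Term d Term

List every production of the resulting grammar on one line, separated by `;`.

Expr -> a | a Atom | d Factor; Atom -> a | a Expr Expr; Factor -> a d | a Atom Term; Term -> a a Term1 | Atom Term1 | d a Term Term1 | a d Factor Term1; Term1 -> d Term Term1 | ε

Term is directly left-recursive.
For Term: α = {d Term}, β = {a a, Atom, d a Term, a d Factor}. Rewrite as Term → β Term1 and Term1 → α Term1 | ε.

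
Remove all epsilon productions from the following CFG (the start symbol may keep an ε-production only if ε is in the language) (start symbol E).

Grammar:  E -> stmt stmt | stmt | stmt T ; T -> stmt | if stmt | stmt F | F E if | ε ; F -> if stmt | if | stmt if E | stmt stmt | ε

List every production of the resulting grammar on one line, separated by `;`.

E -> stmt stmt | stmt | stmt T; T -> stmt | if stmt | stmt F | F E if | E if; F -> if stmt | if | stmt if E | stmt stmt

The nullable symbols are {F, T}.
ε ∉ L(G), so no ε-production is kept.
Add the nullable-subset variants: T → F E if gives F E if | E if.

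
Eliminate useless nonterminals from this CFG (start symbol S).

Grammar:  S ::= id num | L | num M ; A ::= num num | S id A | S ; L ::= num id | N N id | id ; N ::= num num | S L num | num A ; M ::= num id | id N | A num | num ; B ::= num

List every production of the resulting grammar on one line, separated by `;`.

Generating nonterminals: {A, B, L, M, N, S}.
Reachable from S after that: {A, L, M, N, S}.
Removed useless symbols: {B} and every production mentioning them.

S ::= id num | L | num M; A ::= num num | S id A | S; L ::= num id | N N id | id; N ::= num num | S L num | num A; M ::= num id | id N | A num | num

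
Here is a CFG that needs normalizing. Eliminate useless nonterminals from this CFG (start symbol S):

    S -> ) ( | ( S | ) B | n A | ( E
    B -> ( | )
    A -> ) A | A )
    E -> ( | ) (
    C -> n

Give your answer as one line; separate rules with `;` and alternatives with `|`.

Generating nonterminals: {B, C, E, S}.
Reachable from S after that: {B, E, S}.
Removed useless symbols: {A, C} and every production mentioning them.

S -> ) ( | ( S | ) B | ( E; B -> ( | ); E -> ( | ) (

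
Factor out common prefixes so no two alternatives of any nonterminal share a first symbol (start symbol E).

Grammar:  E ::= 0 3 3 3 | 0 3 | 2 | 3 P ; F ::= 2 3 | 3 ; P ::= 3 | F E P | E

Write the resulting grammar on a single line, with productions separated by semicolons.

E has alternatives sharing prefix '0 3': factor to E → 0 3 E' with E' → 3 3 | ε.

E ::= 2 | 3 P | 0 3 E'; F ::= 2 3 | 3; P ::= 3 | F E P | E; E' ::= 3 3 | ε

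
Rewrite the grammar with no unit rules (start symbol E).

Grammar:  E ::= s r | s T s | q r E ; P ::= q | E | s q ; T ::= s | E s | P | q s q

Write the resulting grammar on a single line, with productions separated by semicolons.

Unit pairs: P ⇒* {E}; T ⇒* {E, P}.
For each unit pair (A, B), copy every non-unit production of B to A, then drop all unit productions.

E ::= s r | s T s | q r E; P ::= s r | s T s | q r E | q | s q; T ::= s r | s T s | q r E | q | s q | s | E s | q s q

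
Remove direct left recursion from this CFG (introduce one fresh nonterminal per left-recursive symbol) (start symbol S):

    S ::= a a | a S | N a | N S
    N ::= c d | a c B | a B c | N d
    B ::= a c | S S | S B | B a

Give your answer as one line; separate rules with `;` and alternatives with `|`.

S ::= a a | a S | N a | N S; N ::= c d N' | a c B N' | a B c N'; B ::= a c B' | S S B' | S B B'; N' ::= d N' | ε; B' ::= a B' | ε

N, B are directly left-recursive.
For N: α = {d}, β = {c d, a c B, a B c}. Rewrite as N → β N' and N' → α N' | ε.
For B: α = {a}, β = {a c, S S, S B}. Rewrite as B → β B' and B' → α B' | ε.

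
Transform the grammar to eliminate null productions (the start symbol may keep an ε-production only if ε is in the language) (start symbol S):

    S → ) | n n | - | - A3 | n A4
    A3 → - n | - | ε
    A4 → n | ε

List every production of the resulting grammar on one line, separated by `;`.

The nullable symbols are {A3, A4}.
ε ∉ L(G), so no ε-production is kept.
For each production, add variants omitting each subset of nullable occurrences: S → n A4 gives n A4 | n.

S → ) | n n | - | - A3 | n A4 | n; A3 → - n | -; A4 → n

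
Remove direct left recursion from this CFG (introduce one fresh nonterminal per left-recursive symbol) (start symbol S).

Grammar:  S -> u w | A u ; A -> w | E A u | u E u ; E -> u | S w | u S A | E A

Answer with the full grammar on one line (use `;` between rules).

Left recursion appears on E.
For E: α = {A}, β = {u, S w, u S A}. Rewrite as E → β E' and E' → α E' | ε.

S -> u w | A u; A -> w | E A u | u E u; E -> u E' | S w E' | u S A E'; E' -> A E' | ε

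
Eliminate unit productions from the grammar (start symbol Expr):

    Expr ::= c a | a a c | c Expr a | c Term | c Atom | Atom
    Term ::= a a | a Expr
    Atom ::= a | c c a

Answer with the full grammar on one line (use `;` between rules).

Expr ::= a | c c a | c a | a a c | c Expr a | c Term | c Atom; Term ::= a a | a Expr; Atom ::= a | c c a

Unit pairs: Expr ⇒* {Atom}.
Replace each nonterminal's rules with the union of the non-unit rules of every nonterminal it unit-derives.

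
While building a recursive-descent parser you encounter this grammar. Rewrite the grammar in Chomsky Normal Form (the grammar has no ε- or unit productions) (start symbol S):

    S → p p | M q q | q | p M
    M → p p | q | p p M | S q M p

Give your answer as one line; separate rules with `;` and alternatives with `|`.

S → X1 X1 | M Y1 | q | X1 M; M → X1 X1 | q | X1 Y2 | S Y3; X1 → p; X2 → q; Y1 → X2 X2; Y2 → X1 M; Y3 → X2 Y4; Y4 → M X1

Introduce a nonterminal for each terminal appearing in a rule of length ≥ 2: X1 → p, X2 → q.
Binarize each right-hand side of length ≥ 3 by chaining fresh nonterminals (Y1, Y2, …): affected rules were S → M X2 X2; M → X1 X1 M; M → S X2 M X1.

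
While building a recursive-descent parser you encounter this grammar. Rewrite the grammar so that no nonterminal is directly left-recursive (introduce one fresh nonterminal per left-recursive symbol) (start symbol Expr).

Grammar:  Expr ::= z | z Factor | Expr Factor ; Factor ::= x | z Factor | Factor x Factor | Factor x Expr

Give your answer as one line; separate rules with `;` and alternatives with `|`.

Directly left-recursive nonterminals: Expr, Factor.
For Expr: α = {Factor}, β = {z, z Factor}. Rewrite as Expr → β Expr1 and Expr1 → α Expr1 | ε.
For Factor: α = {x Factor, x Expr}, β = {x, z Factor}. Rewrite as Factor → β Factor1 and Factor1 → α Factor1 | ε.

Expr ::= z Expr1 | z Factor Expr1; Factor ::= x Factor1 | z Factor Factor1; Expr1 ::= Factor Expr1 | ε; Factor1 ::= x Factor Factor1 | x Expr Factor1 | ε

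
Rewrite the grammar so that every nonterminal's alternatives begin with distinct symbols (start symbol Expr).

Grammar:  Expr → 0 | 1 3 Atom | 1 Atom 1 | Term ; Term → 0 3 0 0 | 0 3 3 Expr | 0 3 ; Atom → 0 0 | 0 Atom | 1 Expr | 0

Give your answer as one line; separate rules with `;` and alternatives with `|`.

Expr → 0 | Term | 1 Expr1; Term → 0 3 Term1; Atom → 1 Expr | 0 Atom1; Expr1 → 3 Atom | Atom 1; Term1 → 0 0 | 3 Expr | ε; Atom1 → 0 | Atom | ε

Expr has alternatives sharing prefix '1': factor to Expr → 1 Expr1 with Expr1 → 3 Atom | Atom 1.
Term has alternatives sharing prefix '0 3': factor to Term → 0 3 Term1 with Term1 → 0 0 | 3 Expr | ε.
Atom has alternatives sharing prefix '0': factor to Atom → 0 Atom1 with Atom1 → 0 | Atom | ε.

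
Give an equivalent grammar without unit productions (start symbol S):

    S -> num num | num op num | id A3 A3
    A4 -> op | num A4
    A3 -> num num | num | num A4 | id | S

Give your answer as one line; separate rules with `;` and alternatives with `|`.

S -> num num | num op num | id A3 A3; A4 -> op | num A4; A3 -> num num | num op num | id A3 A3 | num | num A4 | id

Unit pairs: A3 ⇒* {S}.
For every A with A ⇒* B via unit rules, add B's non-unit alternatives to A; then delete every rule of the form X → Y.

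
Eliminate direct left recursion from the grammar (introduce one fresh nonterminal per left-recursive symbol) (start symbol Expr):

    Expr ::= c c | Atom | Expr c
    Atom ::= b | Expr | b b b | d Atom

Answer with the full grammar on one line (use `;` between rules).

Expr ::= c c Expr1 | Atom Expr1; Atom ::= b | Expr | b b b | d Atom; Expr1 ::= c Expr1 | ε

Left recursion appears on Expr.
For Expr: α = {c}, β = {c c, Atom}. Rewrite as Expr → β Expr1 and Expr1 → α Expr1 | ε.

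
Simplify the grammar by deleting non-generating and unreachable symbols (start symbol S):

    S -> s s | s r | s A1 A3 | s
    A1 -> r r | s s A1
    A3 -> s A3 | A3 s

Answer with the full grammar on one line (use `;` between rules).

Generating nonterminals: {A1, S}.
Reachable from S after that: {S}.
Removed useless symbols: {A1, A3} and every production mentioning them.

S -> s s | s r | s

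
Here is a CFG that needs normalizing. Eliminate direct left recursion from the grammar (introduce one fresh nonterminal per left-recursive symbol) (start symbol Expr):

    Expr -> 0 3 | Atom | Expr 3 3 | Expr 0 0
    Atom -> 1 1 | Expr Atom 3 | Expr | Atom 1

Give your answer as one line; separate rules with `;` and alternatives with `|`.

Left recursion appears on Expr, Atom.
For Expr: α = {3 3, 0 0}, β = {0 3, Atom}. Rewrite as Expr → β Expr1 and Expr1 → α Expr1 | ε.
For Atom: α = {1}, β = {1 1, Expr Atom 3, Expr}. Rewrite as Atom → β Atom1 and Atom1 → α Atom1 | ε.

Expr -> 0 3 Expr1 | Atom Expr1; Atom -> 1 1 Atom1 | Expr Atom 3 Atom1 | Expr Atom1; Expr1 -> 3 3 Expr1 | 0 0 Expr1 | eps; Atom1 -> 1 Atom1 | eps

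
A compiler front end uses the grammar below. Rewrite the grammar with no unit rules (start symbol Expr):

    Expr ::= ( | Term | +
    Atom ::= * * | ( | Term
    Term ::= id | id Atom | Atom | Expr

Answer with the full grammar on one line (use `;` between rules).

Expr ::= id | id Atom | * * | ( | +; Atom ::= id | id Atom | * * | ( | +; Term ::= id | id Atom | * * | ( | +

Unit pairs: Atom ⇒* {Expr, Term}; Expr ⇒* {Atom, Term}; Term ⇒* {Atom, Expr}.
Replace each nonterminal's rules with the union of the non-unit rules of every nonterminal it unit-derives.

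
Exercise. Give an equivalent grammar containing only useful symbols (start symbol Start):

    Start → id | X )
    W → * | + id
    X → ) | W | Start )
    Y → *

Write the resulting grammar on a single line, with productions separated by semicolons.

Generating nonterminals: {Start, W, X, Y}.
Reachable from Start after that: {Start, W, X}.
Removed useless symbols: {Y} and every production mentioning them.

Start → id | X ); W → * | + id; X → ) | W | Start )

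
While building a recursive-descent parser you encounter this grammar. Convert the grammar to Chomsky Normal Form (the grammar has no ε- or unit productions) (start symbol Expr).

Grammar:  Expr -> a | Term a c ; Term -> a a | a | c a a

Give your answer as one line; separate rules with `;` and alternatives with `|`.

Expr -> a | Term Y1; Term -> X1 X1 | a | X2 Y2; X1 -> a; X2 -> c; Y1 -> X1 X2; Y2 -> X1 X1

Introduce a nonterminal for each terminal appearing in a rule of length ≥ 2: X1 → a, X2 → c.
Binarize each right-hand side of length ≥ 3 by chaining fresh nonterminals (Y1, Y2, …): affected rules were Expr → Term X1 X2; Term → X2 X1 X1.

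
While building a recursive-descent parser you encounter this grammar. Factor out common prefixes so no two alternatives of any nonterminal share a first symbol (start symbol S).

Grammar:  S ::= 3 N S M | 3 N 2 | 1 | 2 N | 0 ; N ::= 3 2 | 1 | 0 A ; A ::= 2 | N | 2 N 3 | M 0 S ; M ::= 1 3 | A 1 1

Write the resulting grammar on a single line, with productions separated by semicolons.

S ::= 1 | 2 N | 0 | 3 N S'; N ::= 3 2 | 1 | 0 A; A ::= N | M 0 S | 2 A'; M ::= 1 3 | A 1 1; S' ::= S M | 2; A' ::= ε | N 3

S has alternatives sharing prefix '3 N': factor to S → 3 N S' with S' → S M | 2.
A has alternatives sharing prefix '2': factor to A → 2 A' with A' → ε | N 3.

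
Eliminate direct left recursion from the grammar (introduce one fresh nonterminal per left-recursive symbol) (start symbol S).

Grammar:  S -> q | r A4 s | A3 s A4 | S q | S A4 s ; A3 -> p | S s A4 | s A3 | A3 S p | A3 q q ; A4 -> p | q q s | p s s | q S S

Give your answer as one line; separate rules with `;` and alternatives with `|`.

S, A3 are directly left-recursive.
For S: α = {q, A4 s}, β = {q, r A4 s, A3 s A4}. Rewrite as S → β S' and S' → α S' | ε.
For A3: α = {S p, q q}, β = {p, S s A4, s A3}. Rewrite as A3 → β A3' and A3' → α A3' | ε.

S -> q S' | r A4 s S' | A3 s A4 S'; A3 -> p A3' | S s A4 A3' | s A3 A3'; A4 -> p | q q s | p s s | q S S; S' -> q S' | A4 s S' | epsilon; A3' -> S p A3' | q q A3' | epsilon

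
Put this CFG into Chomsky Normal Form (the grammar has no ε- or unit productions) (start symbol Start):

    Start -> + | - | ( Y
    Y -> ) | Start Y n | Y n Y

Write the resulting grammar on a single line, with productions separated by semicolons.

Introduce a nonterminal for each terminal appearing in a rule of length ≥ 2: X1 → (, X2 → n.
Binarize each right-hand side of length ≥ 3 by chaining fresh nonterminals (Y1, Y2, …): affected rules were Y → Start Y X2; Y → Y X2 Y.

Start -> + | - | X1 Y; Y -> ) | Start Y1 | Y Y2; X1 -> (; X2 -> n; Y1 -> Y X2; Y2 -> X2 Y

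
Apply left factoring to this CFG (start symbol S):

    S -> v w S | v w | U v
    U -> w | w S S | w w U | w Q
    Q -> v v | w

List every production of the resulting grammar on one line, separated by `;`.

S has alternatives sharing prefix 'v w': factor to S → v w S' with S' → S | ε.
U has alternatives sharing prefix 'w': factor to U → w U' with U' → ε | S S | w U | Q.

S -> U v | v w S'; U -> w U'; Q -> v v | w; S' -> S | ε; U' -> ε | S S | w U | Q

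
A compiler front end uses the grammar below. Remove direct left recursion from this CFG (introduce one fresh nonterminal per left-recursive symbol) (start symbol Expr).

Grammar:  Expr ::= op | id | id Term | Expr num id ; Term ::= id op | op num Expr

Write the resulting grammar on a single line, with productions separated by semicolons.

Left recursion appears on Expr.
For Expr: α = {num id}, β = {op, id, id Term}. Rewrite as Expr → β Expr1 and Expr1 → α Expr1 | ε.

Expr ::= op Expr1 | id Expr1 | id Term Expr1; Term ::= id op | op num Expr; Expr1 ::= num id Expr1 | ε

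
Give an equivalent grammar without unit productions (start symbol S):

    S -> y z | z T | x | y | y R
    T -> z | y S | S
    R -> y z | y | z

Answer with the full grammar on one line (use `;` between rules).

Unit pairs: T ⇒* {S}.
Replace each nonterminal's rules with the union of the non-unit rules of every nonterminal it unit-derives.

S -> y z | z T | x | y | y R; T -> y z | z T | x | y | y R | z | y S; R -> y z | y | z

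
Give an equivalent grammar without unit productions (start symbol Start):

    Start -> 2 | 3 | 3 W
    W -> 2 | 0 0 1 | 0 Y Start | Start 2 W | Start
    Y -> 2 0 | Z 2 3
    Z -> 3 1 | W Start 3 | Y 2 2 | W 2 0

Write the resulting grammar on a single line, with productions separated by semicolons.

Unit pairs: W ⇒* {Start}.
Replace each nonterminal's rules with the union of the non-unit rules of every nonterminal it unit-derives.

Start -> 2 | 3 | 3 W; W -> 2 | 3 | 3 W | 0 0 1 | 0 Y Start | Start 2 W; Y -> 2 0 | Z 2 3; Z -> 3 1 | W Start 3 | Y 2 2 | W 2 0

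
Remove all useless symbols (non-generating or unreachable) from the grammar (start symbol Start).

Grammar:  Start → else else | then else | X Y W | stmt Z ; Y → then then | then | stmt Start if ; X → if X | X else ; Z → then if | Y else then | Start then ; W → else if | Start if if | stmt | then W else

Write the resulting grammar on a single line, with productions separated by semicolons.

Generating nonterminals: {Start, W, Y, Z}.
Reachable from Start after that: {Start, Y, Z}.
Removed useless symbols: {W, X} and every production mentioning them.

Start → else else | then else | stmt Z; Y → then then | then | stmt Start if; Z → then if | Y else then | Start then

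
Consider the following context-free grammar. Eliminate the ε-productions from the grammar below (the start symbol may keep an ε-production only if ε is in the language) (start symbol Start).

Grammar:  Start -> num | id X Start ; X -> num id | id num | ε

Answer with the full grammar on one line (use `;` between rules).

Start -> num | id X Start | id Start; X -> num id | id num

The nullable symbols are {X}.
ε ∉ L(G), so no ε-production is kept.
Add the nullable-subset variants: Start → id X Start gives id X Start | id Start.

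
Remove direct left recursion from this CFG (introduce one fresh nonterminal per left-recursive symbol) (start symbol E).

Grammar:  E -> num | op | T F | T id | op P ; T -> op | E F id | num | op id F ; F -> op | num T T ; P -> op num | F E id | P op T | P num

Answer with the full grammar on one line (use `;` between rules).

Left recursion appears on P.
For P: α = {op T, num}, β = {op num, F E id}. Rewrite as P → β P' and P' → α P' | ε.

E -> num | op | T F | T id | op P; T -> op | E F id | num | op id F; F -> op | num T T; P -> op num P' | F E id P'; P' -> op T P' | num P' | ε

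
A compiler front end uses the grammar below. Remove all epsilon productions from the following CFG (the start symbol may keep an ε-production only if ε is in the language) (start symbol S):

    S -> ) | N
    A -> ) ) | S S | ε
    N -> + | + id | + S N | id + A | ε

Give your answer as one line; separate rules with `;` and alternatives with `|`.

S -> ) | N | ε; A -> ) ) | S S | S; N -> + | + id | + S N | + S | + N | id + A | id +

The nullable symbols are {A, N, S}.
ε ∈ L(G) since S is nullable, so keep S → ε.
For each production, add variants omitting each subset of nullable occurrences: A → S S gives S S | S. N → + S N gives + S N | + S | + N. N → id + A gives id + A | id +.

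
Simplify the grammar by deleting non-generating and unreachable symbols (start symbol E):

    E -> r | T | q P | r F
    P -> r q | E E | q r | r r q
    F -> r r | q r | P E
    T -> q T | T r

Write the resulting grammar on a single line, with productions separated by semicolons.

E -> r | q P | r F; P -> r q | E E | q r | r r q; F -> r r | q r | P E

Generating nonterminals: {E, F, P}.
Reachable from E after that: {E, F, P}.
Removed useless symbols: {T} and every production mentioning them.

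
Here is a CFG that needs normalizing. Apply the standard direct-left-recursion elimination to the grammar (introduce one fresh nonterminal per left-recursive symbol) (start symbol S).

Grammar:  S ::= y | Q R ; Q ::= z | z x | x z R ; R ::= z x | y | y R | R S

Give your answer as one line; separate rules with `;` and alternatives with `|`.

Left recursion appears on R.
For R: α = {S}, β = {z x, y, y R}. Rewrite as R → β R' and R' → α R' | ε.

S ::= y | Q R; Q ::= z | z x | x z R; R ::= z x R' | y R' | y R R'; R' ::= S R' | ε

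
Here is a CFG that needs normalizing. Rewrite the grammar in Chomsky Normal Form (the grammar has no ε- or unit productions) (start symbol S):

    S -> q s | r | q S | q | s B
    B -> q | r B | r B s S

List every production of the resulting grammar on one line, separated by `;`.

Introduce a nonterminal for each terminal appearing in a rule of length ≥ 2: X1 → q, X2 → s, X3 → r.
Binarize each right-hand side of length ≥ 3 by chaining fresh nonterminals (Y1, Y2, …): affected rules were B → X3 B X2 S.

S -> X1 X2 | r | X1 S | q | X2 B; B -> q | X3 B | X3 Y1; X1 -> q; X2 -> s; X3 -> r; Y1 -> B Y2; Y2 -> X2 S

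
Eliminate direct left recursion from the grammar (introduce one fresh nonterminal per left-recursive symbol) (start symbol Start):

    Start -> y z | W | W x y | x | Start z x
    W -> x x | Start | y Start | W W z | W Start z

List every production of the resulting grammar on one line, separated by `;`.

Start -> y z Start1 | W Start1 | W x y Start1 | x Start1; W -> x x W1 | Start W1 | y Start W1; Start1 -> z x Start1 | ε; W1 -> W z W1 | Start z W1 | ε

Directly left-recursive nonterminals: Start, W.
For Start: α = {z x}, β = {y z, W, W x y, x}. Rewrite as Start → β Start1 and Start1 → α Start1 | ε.
For W: α = {W z, Start z}, β = {x x, Start, y Start}. Rewrite as W → β W1 and W1 → α W1 | ε.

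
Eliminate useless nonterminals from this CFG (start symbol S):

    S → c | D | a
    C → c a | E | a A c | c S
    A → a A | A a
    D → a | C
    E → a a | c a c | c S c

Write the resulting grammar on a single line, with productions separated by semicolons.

Generating nonterminals: {C, D, E, S}.
Reachable from S after that: {C, D, E, S}.
Removed useless symbols: {A} and every production mentioning them.

S → c | D | a; C → c a | E | c S; D → a | C; E → a a | c a c | c S c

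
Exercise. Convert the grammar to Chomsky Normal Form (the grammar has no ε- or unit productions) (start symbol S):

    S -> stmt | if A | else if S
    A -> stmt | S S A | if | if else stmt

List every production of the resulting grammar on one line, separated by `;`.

S -> stmt | X1 A | X2 Y1; A -> stmt | S Y2 | if | X1 Y3; X1 -> if; X2 -> else; X3 -> stmt; Y1 -> X1 S; Y2 -> S A; Y3 -> X2 X3

Introduce a nonterminal for each terminal appearing in a rule of length ≥ 2: X1 → if, X2 → else, X3 → stmt.
Binarize each right-hand side of length ≥ 3 by chaining fresh nonterminals (Y1, Y2, …): affected rules were S → X2 X1 S; A → S S A; A → X1 X2 X3.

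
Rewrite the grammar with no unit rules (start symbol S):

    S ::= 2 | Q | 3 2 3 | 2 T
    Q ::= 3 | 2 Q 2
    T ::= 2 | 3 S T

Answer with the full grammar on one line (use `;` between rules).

S ::= 2 | 3 2 3 | 2 T | 3 | 2 Q 2; Q ::= 3 | 2 Q 2; T ::= 2 | 3 S T

Unit pairs: S ⇒* {Q}.
Replace each nonterminal's rules with the union of the non-unit rules of every nonterminal it unit-derives.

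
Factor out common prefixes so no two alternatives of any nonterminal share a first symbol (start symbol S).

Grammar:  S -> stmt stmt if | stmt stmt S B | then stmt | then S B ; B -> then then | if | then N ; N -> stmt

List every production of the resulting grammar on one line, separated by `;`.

S -> stmt stmt S' | then S''; B -> if | then B'; N -> stmt; S' -> if | S B; S'' -> stmt | S B; B' -> then | N

S has alternatives sharing prefix 'stmt stmt': factor to S → stmt stmt S' with S' → if | S B.
S has alternatives sharing prefix 'then': factor to S → then S'' with S'' → stmt | S B.
B has alternatives sharing prefix 'then': factor to B → then B' with B' → then | N.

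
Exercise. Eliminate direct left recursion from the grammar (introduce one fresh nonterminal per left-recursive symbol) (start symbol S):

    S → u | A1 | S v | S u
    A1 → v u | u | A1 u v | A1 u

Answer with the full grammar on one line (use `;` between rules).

S, A1 are directly left-recursive.
For S: α = {v, u}, β = {u, A1}. Rewrite as S → β S' and S' → α S' | ε.
For A1: α = {u v, u}, β = {v u, u}. Rewrite as A1 → β A1' and A1' → α A1' | ε.

S → u S' | A1 S'; A1 → v u A1' | u A1'; S' → v S' | u S' | epsilon; A1' → u v A1' | u A1' | epsilon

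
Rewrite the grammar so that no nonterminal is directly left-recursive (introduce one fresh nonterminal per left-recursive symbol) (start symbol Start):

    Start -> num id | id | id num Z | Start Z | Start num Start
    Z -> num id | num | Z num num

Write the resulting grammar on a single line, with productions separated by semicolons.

Start -> num id Start1 | id Start1 | id num Z Start1; Z -> num id Z1 | num Z1; Start1 -> Z Start1 | num Start Start1 | eps; Z1 -> num num Z1 | eps

Start, Z are directly left-recursive.
For Start: α = {Z, num Start}, β = {num id, id, id num Z}. Rewrite as Start → β Start1 and Start1 → α Start1 | ε.
For Z: α = {num num}, β = {num id, num}. Rewrite as Z → β Z1 and Z1 → α Z1 | ε.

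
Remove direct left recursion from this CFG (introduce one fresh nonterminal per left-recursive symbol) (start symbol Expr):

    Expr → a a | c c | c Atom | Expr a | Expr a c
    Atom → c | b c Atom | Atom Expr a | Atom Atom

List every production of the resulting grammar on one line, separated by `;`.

Directly left-recursive nonterminals: Expr, Atom.
For Expr: α = {a, a c}, β = {a a, c c, c Atom}. Rewrite as Expr → β Expr1 and Expr1 → α Expr1 | ε.
For Atom: α = {Expr a, Atom}, β = {c, b c Atom}. Rewrite as Atom → β Atom1 and Atom1 → α Atom1 | ε.

Expr → a a Expr1 | c c Expr1 | c Atom Expr1; Atom → c Atom1 | b c Atom Atom1; Expr1 → a Expr1 | a c Expr1 | ε; Atom1 → Expr a Atom1 | Atom Atom1 | ε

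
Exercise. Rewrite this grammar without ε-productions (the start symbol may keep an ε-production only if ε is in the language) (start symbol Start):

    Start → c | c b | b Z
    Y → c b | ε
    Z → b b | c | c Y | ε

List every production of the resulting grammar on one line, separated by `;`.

Start → c | c b | b Z | b; Y → c b; Z → b b | c | c Y

The nullable symbols are {Y, Z}.
ε ∉ L(G), so no ε-production is kept.
Expand every rule over subsets of its nullable positions: Start → b Z gives b Z | b.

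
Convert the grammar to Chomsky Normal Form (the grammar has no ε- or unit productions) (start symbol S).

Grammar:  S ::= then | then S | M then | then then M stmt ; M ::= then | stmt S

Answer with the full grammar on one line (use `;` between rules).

S ::= then | X1 S | M X1 | X1 Y1; M ::= then | X2 S; X1 ::= then; X2 ::= stmt; Y1 ::= X1 Y2; Y2 ::= M X2

Introduce a nonterminal for each terminal appearing in a rule of length ≥ 2: X1 → then, X2 → stmt.
Binarize each right-hand side of length ≥ 3 by chaining fresh nonterminals (Y1, Y2, …): affected rules were S → X1 X1 M X2.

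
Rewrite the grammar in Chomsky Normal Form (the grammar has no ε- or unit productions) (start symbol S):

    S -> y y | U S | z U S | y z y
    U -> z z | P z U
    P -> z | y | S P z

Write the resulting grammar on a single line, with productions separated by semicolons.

S -> X1 X1 | U S | X2 Y1 | X1 Y2; U -> X2 X2 | P Y3; P -> z | y | S Y4; X1 -> y; X2 -> z; Y1 -> U S; Y2 -> X2 X1; Y3 -> X2 U; Y4 -> P X2

Introduce a nonterminal for each terminal appearing in a rule of length ≥ 2: X1 → y, X2 → z.
Binarize each right-hand side of length ≥ 3 by chaining fresh nonterminals (Y1, Y2, …): affected rules were S → X2 U S; S → X1 X2 X1; U → P X2 U; P → S P X2.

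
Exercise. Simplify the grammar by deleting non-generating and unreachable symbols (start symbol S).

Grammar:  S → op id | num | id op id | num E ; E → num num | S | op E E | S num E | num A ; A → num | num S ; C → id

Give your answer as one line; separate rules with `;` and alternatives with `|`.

S → op id | num | id op id | num E; E → num num | S | op E E | S num E | num A; A → num | num S

Generating nonterminals: {A, C, E, S}.
Reachable from S after that: {A, E, S}.
Removed useless symbols: {C} and every production mentioning them.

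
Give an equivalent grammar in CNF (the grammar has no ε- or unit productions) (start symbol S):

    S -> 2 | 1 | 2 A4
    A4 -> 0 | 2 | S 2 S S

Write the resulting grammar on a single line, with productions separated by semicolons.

Introduce a nonterminal for each terminal appearing in a rule of length ≥ 2: X1 → 2.
Binarize each right-hand side of length ≥ 3 by chaining fresh nonterminals (Y1, Y2, …): affected rules were A4 → S X1 S S.

S -> 2 | 1 | X1 A4; A4 -> 0 | 2 | S Y1; X1 -> 2; Y1 -> X1 Y2; Y2 -> S S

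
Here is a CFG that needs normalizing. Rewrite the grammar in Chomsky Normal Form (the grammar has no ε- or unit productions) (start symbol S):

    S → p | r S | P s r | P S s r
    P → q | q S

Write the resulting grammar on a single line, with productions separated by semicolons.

S → p | X1 S | P Y1 | P Y2; P → q | X3 S; X1 → r; X2 → s; X3 → q; Y1 → X2 X1; Y2 → S Y3; Y3 → X2 X1

Introduce a nonterminal for each terminal appearing in a rule of length ≥ 2: X1 → r, X2 → s, X3 → q.
Binarize each right-hand side of length ≥ 3 by chaining fresh nonterminals (Y1, Y2, …): affected rules were S → P X2 X1; S → P S X2 X1.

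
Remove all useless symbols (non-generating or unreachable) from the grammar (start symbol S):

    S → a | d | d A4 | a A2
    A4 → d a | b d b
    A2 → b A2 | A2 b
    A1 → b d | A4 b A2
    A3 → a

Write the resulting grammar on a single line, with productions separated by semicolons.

Generating nonterminals: {A1, A3, A4, S}.
Reachable from S after that: {A4, S}.
Removed useless symbols: {A1, A2, A3} and every production mentioning them.

S → a | d | d A4; A4 → d a | b d b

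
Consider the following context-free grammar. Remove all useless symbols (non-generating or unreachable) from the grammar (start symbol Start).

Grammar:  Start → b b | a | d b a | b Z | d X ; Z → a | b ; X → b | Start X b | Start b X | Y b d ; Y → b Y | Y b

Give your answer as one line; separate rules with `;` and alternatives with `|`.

Generating nonterminals: {Start, X, Z}.
Reachable from Start after that: {Start, X, Z}.
Removed useless symbols: {Y} and every production mentioning them.

Start → b b | a | d b a | b Z | d X; Z → a | b; X → b | Start X b | Start b X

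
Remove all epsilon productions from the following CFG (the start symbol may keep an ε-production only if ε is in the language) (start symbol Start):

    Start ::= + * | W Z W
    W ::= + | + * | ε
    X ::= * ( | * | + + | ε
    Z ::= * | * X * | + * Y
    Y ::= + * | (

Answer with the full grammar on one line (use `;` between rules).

Start ::= + * | W Z W | W Z | Z W | Z; W ::= + | + *; X ::= * ( | * | + +; Z ::= * | * X * | * * | + * Y; Y ::= + * | (

Nullable set = {W, X}.
ε ∉ L(G), so no ε-production is kept.
Expand every rule over subsets of its nullable positions: Start → W Z W gives W Z W | W Z | Z W | Z. Z → * X * gives * X * | * *.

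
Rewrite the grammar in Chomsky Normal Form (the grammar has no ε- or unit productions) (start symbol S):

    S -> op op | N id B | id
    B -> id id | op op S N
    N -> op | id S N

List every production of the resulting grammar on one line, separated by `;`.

S -> X1 X1 | N Y1 | id; B -> X2 X2 | X1 Y2; N -> op | X2 Y4; X1 -> op; X2 -> id; Y1 -> X2 B; Y2 -> X1 Y3; Y3 -> S N; Y4 -> S N

Introduce a nonterminal for each terminal appearing in a rule of length ≥ 2: X1 → op, X2 → id.
Binarize each right-hand side of length ≥ 3 by chaining fresh nonterminals (Y1, Y2, …): affected rules were S → N X2 B; B → X1 X1 S N; N → X2 S N.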